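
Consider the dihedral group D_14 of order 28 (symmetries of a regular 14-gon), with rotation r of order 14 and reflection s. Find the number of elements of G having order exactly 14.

6

The elements of order 14 are: r, r^3, r^5, r^9, r^11, r^13.
That's 6.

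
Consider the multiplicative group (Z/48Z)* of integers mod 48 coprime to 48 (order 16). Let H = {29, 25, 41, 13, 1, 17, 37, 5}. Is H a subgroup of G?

Yes

|H| = 8 divides |G| = 16, consistent with Lagrange.
H contains the identity, every element's inverse is in H, and H is closed under ·: it is a subgroup.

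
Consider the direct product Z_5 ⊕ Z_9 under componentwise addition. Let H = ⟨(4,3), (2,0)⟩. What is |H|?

|⟨(4,3)⟩| = 15 and |⟨(2,0)⟩| = 5, so |H| is a multiple of lcm(15, 5) = 15 and divides |G| = 45.
Closing under the operation: H = {(0,0), (0,3), (0,6), (1,0), (1,3), (1,6), (2,0), (2,3), (2,6), (3,0), (3,3), (3,6), (4,0), (4,3), (4,6)}, so |H| = 15.

15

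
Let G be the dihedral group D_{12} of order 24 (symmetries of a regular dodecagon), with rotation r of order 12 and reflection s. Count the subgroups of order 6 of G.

|G| = 24 and 6 | 24, so subgroups of order 6 are possible by Lagrange.
The subgroups of order 6 are: {e, r^2, r^4, r^6, r^8, r^10}; {e, r^4, r^8, r^2s, r^6s, r^10s}; {e, r^4, r^8, r^3s, r^7s, r^11s}; {e, r^4, r^8, s, r^4s, r^8s}; … (5 in all).
So G has 5 subgroups of order 6.

5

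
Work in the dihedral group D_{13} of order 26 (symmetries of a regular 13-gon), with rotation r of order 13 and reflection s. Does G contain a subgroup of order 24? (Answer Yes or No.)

No

24 does not divide |G| = 26, so by Lagrange no subgroup of order 24 exists.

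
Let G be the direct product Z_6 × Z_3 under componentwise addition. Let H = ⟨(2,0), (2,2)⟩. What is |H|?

9

|⟨(2,0)⟩| = 3 and |⟨(2,2)⟩| = 3, so |H| is a multiple of lcm(3, 3) = 3 and divides |G| = 18.
Closing under the operation: H = {(0,0), (0,1), (0,2), (2,0), (2,1), (2,2), (4,0), (4,1), (4,2)}, so |H| = 9.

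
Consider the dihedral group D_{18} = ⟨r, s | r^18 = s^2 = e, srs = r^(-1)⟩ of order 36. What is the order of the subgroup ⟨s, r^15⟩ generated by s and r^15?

|⟨s⟩| = 2 and |⟨r^15⟩| = 6, so |H| is a multiple of lcm(2, 6) = 6 and divides |G| = 36.
Closing under the operation: H = {e, r^3, r^6, r^9, r^12, r^15, s, r^3s, r^6s, r^9s, r^12s, r^15s}, so |H| = 12.

12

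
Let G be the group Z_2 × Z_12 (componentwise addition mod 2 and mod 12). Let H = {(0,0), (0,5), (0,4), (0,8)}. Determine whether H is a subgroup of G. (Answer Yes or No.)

(0,5) ∈ H but its inverse (0,7) ∉ H, so H is not a subgroup.

No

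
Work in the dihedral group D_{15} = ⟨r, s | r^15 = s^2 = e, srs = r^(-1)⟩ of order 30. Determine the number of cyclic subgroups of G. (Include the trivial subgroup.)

A cyclic subgroup of order d is generated by each of its φ(d) elements of order d, so the cyclic subgroups of order d number (#elements of order d)/φ(d).
Cyclic subgroups by order — order 1: 1; order 2: 15; order 3: 1; order 5: 1; order 15: 1.
Total: 19.

19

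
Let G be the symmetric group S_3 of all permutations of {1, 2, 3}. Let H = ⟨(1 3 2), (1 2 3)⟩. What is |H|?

3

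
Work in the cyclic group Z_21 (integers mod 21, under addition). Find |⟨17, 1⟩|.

21

|⟨17⟩| = 21 and |⟨1⟩| = 21, so |H| is a multiple of lcm(21, 21) = 21 and divides |G| = 21.
Closing {17, 1} under the group operation gives all of G, so |H| = 21.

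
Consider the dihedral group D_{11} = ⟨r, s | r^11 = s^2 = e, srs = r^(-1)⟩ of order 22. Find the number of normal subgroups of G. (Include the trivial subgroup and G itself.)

3

G has 14 subgroups. Checking conjugation-invariance by order — order 1: 1/1 normal; order 2: 0/11 normal; order 11: 1/1 normal; order 22: 1/1 normal.
Total normal subgroups: 3.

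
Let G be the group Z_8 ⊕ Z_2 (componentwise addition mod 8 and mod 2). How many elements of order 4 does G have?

An element (a,b) has order lcm(ord(a), ord(b)); count pairs with lcm equal to 4.
Enumerating gives 4 such elements.

4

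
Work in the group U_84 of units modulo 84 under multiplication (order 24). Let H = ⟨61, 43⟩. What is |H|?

|⟨61⟩| = 6 and |⟨43⟩| = 2, so |H| is a multiple of lcm(6, 2) = 6 and divides |G| = 24.
Closing under the operation: H = {1, 13, 19, 25, 31, 37, 43, 55, 61, 67, 73, 79}, so |H| = 12.

12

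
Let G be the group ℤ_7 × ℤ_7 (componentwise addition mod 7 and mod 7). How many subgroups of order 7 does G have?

|G| = 49 and 7 | 49, so subgroups of order 7 are possible by Lagrange.
The subgroups of order 7 are: {(0,0), (0,1), (0,2), (0,3), (0,4), (0,5), (0,6)}; {(0,0), (1,0), (2,0), (3,0), (4,0), (5,0), (6,0)}; {(0,0), (1,1), (2,2), (3,3), (4,4), (5,5), (6,6)}; {(0,0), (1,2), (2,4), (3,6), (4,1), (5,3), (6,5)}; … (8 in all).
So G has 8 subgroups of order 7.

8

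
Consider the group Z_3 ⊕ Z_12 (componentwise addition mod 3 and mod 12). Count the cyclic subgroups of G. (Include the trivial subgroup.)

Group the elements of G by the cyclic subgroup they generate; each cyclic subgroup of order d accounts for φ(d) elements.
Cyclic subgroups by order — order 1: 1; order 2: 1; order 3: 4; order 4: 1; order 6: 4; order 12: 4.
Total: 15.

15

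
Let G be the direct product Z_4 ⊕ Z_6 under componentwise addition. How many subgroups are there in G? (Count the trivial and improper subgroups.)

16

|G| = 24, so by Lagrange every subgroup order divides 24. Divisors: 1, 2, 3, 4, 6, 8, 12, 24.
Subgroups by order — order 1: 1; order 2: 3; order 3: 1; order 4: 3; order 6: 3; order 8: 1; order 12: 3; order 24: 1.
Total: 1 + 3 + 1 + 3 + 3 + 1 + 3 + 1 = 16.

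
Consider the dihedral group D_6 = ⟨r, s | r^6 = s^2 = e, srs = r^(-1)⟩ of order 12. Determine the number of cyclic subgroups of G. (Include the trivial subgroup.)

A cyclic subgroup of order d is generated by each of its φ(d) elements of order d, so the cyclic subgroups of order d number (#elements of order d)/φ(d).
Cyclic subgroups by order — order 1: 1; order 2: 7; order 3: 1; order 6: 1.
Total: 10.

10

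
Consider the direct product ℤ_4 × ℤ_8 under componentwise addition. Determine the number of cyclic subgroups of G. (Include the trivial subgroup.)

14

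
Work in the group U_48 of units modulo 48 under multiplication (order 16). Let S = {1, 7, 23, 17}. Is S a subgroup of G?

|S| = 4 divides |G| = 16, consistent with Lagrange.
S contains the identity, every element's inverse is in S, and S is closed under ·: it is a subgroup.

Yes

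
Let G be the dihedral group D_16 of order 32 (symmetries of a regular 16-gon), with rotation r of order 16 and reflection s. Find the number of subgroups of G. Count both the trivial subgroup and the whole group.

36

|G| = 32, so by Lagrange every subgroup order divides 32. Divisors: 1, 2, 4, 8, 16, 32.
Subgroups by order — order 1: 1; order 2: 17; order 4: 9; order 8: 5; order 16: 3; order 32: 1.
Total: 1 + 17 + 9 + 5 + 3 + 1 = 36.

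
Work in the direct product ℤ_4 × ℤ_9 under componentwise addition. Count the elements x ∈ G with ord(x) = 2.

1

An element (a,b) has order lcm(ord(a), ord(b)); count pairs with lcm equal to 2.
Enumerating gives 1 such elements.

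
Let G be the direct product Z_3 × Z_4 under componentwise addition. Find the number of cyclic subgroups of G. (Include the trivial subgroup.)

6

Group the elements of G by the cyclic subgroup they generate; each cyclic subgroup of order d accounts for φ(d) elements.
Cyclic subgroups by order — order 1: 1; order 2: 1; order 3: 1; order 4: 1; order 6: 1; order 12: 1.
Total: 6.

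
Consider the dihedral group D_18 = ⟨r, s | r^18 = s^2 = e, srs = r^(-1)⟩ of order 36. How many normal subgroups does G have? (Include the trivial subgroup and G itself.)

G has 45 subgroups. Checking conjugation-invariance by order — order 1: 1/1 normal; order 2: 1/19 normal; order 3: 1/1 normal; order 4: 0/9 normal; order 6: 1/7 normal; order 9: 1/1 normal; order 12: 0/3 normal; order 18: 3/3 normal; order 36: 1/1 normal.
Total normal subgroups: 9.

9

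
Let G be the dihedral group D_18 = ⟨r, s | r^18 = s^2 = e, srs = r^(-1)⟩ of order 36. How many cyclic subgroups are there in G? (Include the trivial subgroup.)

Group the elements of G by the cyclic subgroup they generate; each cyclic subgroup of order d accounts for φ(d) elements.
Cyclic subgroups by order — order 1: 1; order 2: 19; order 3: 1; order 6: 1; order 9: 1; order 18: 1.
Total: 24.

24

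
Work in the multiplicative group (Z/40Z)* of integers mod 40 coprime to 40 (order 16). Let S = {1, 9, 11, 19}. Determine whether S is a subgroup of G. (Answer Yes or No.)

|S| = 4 divides |G| = 16, consistent with Lagrange.
S contains the identity, every element's inverse is in S, and S is closed under ·: it is a subgroup.

Yes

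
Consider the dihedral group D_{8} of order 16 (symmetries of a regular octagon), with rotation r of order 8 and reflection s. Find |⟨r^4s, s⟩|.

4

|⟨r^4s⟩| = 2 and |⟨s⟩| = 2, so |H| is a multiple of lcm(2, 2) = 2 and divides |G| = 16.
Closing under the operation: H = {e, r^4, s, r^4s}, so |H| = 4.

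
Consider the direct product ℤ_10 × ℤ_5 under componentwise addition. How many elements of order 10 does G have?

An element (a,b) has order lcm(ord(a), ord(b)); count pairs with lcm equal to 10.
Enumerating gives 24 such elements.

24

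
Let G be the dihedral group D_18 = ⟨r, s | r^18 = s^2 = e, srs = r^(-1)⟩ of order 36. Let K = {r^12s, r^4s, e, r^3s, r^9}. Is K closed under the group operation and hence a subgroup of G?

No

|K| = 5 does not divide |G| = 36, so by Lagrange K is not a subgroup.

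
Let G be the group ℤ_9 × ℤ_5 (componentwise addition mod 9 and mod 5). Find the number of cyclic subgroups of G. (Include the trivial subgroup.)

A cyclic subgroup of order d is generated by each of its φ(d) elements of order d, so the cyclic subgroups of order d number (#elements of order d)/φ(d).
Cyclic subgroups by order — order 1: 1; order 3: 1; order 5: 1; order 9: 1; order 15: 1; order 45: 1.
Total: 6.

6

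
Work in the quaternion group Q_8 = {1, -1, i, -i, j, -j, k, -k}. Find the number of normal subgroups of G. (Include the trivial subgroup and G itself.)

G has 6 subgroups. Checking conjugation-invariance by order — order 1: 1/1 normal; order 2: 1/1 normal; order 4: 3/3 normal; order 8: 1/1 normal.
Total normal subgroups: 6.

6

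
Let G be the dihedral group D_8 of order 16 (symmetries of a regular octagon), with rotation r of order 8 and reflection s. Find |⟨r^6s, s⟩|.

8

|⟨r^6s⟩| = 2 and |⟨s⟩| = 2, so |H| is a multiple of lcm(2, 2) = 2 and divides |G| = 16.
Closing under the operation: H = {e, r^2, r^4, r^6, s, r^2s, r^4s, r^6s}, so |H| = 8.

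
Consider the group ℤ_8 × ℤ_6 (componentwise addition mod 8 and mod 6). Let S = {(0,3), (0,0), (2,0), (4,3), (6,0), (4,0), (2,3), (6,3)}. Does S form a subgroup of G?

Yes

|S| = 8 divides |G| = 48, consistent with Lagrange.
S contains the identity, every element's inverse is in S, and S is closed under +: it is a subgroup.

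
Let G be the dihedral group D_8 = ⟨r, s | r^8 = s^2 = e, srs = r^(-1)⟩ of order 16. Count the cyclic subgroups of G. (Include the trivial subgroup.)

12

A cyclic subgroup of order d is generated by each of its φ(d) elements of order d, so the cyclic subgroups of order d number (#elements of order d)/φ(d).
Cyclic subgroups by order — order 1: 1; order 2: 9; order 4: 1; order 8: 1.
Total: 12.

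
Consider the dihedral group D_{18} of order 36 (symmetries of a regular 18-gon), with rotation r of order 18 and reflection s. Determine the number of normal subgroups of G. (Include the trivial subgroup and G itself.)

G has 45 subgroups. Checking conjugation-invariance by order — order 1: 1/1 normal; order 2: 1/19 normal; order 3: 1/1 normal; order 4: 0/9 normal; order 6: 1/7 normal; order 9: 1/1 normal; order 12: 0/3 normal; order 18: 3/3 normal; order 36: 1/1 normal.
Total normal subgroups: 9.

9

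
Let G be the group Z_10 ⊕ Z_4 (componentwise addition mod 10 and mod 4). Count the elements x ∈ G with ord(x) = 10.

12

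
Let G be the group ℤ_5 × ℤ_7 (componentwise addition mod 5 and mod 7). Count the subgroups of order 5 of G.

1

|G| = 35 and 5 | 35, so subgroups of order 5 are possible by Lagrange.
The subgroups of order 5 are: {(0,0), (1,0), (2,0), (3,0), (4,0)}.
So G has 1 subgroup of order 5.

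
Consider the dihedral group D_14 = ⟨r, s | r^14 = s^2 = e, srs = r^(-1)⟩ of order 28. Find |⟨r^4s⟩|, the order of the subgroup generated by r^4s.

2

Computing powers of r^4s: the smallest k with (r^4s)^k = e is k = 2.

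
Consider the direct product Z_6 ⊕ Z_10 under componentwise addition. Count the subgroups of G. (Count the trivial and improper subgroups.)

|G| = 60, so by Lagrange every subgroup order divides 60. Divisors: 1, 2, 3, 4, 5, 6, 10, 12, 15, 20, 30, 60.
Subgroups by order — order 1: 1; order 2: 3; order 3: 1; order 4: 1; order 5: 1; order 6: 3; order 10: 3; order 12: 1; order 15: 1; order 20: 1; order 30: 3; order 60: 1.
Total: 1 + 3 + 1 + 1 + 1 + 3 + 3 + 1 + 1 + 1 + 3 + 1 = 20.

20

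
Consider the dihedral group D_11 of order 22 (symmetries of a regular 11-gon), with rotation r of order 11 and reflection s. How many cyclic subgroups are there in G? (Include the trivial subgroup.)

13

Group the elements of G by the cyclic subgroup they generate; each cyclic subgroup of order d accounts for φ(d) elements.
Cyclic subgroups by order — order 1: 1; order 2: 11; order 11: 1.
Total: 13.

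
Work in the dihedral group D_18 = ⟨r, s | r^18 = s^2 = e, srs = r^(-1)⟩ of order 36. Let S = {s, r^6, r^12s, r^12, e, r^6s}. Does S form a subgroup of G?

|S| = 6 divides |G| = 36, consistent with Lagrange.
S contains the identity, every element's inverse is in S, and S is closed under ·: it is a subgroup.

Yes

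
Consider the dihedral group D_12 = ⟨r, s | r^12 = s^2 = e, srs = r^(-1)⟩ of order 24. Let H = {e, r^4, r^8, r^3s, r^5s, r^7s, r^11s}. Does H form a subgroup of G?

|H| = 7 does not divide |G| = 24, so by Lagrange H is not a subgroup.

No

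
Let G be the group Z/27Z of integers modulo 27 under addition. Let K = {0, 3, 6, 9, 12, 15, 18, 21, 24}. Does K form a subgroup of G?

Yes

|K| = 9 divides |G| = 27, consistent with Lagrange.
K contains the identity, every element's inverse is in K, and K is closed under +: it is a subgroup.
In fact K = ⟨3⟩.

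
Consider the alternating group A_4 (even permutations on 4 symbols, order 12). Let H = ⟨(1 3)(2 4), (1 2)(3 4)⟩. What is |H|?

4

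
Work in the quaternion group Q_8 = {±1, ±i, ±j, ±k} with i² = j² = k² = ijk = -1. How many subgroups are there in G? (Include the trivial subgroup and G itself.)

|G| = 8, so by Lagrange every subgroup order divides 8. Divisors: 1, 2, 4, 8.
Subgroups by order — order 1: 1; order 2: 1; order 4: 3; order 8: 1.
Total: 1 + 1 + 3 + 1 = 6.

6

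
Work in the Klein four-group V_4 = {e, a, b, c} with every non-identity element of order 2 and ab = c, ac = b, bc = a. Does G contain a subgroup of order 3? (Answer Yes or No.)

3 does not divide |G| = 4, so by Lagrange no subgroup of order 3 exists.

No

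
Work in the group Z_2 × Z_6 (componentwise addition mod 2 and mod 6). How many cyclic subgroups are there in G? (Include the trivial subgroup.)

Group the elements of G by the cyclic subgroup they generate; each cyclic subgroup of order d accounts for φ(d) elements.
Cyclic subgroups by order — order 1: 1; order 2: 3; order 3: 1; order 6: 3.
Total: 8.

8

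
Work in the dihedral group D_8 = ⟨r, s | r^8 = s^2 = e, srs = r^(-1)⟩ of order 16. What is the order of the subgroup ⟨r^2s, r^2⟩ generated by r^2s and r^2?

8

|⟨r^2s⟩| = 2 and |⟨r^2⟩| = 4, so |H| is a multiple of lcm(2, 4) = 4 and divides |G| = 16.
Closing under the operation: H = {e, r^2, r^4, r^6, s, r^2s, r^4s, r^6s}, so |H| = 8.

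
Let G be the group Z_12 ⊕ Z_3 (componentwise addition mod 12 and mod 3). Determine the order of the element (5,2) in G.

The order of (5,2) in Z_12 × Z_3 is lcm(ord(5) in Z_12, ord(2) in Z_3).
ord(5) = 12 and ord(2) = 3, so |⟨(5,2)⟩| = lcm(12, 3) = 12.

12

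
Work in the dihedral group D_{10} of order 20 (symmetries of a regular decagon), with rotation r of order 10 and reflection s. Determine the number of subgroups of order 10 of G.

|G| = 20 and 10 | 20, so subgroups of order 10 are possible by Lagrange.
The subgroups of order 10 are: {e, r, r^2, r^3, r^4, r^5, r^6, r^7, r^8, r^9}; {e, r^2, r^4, r^6, r^8, s, r^2s, r^4s, r^6s, r^8s}; {e, r^2, r^4, r^6, r^8, rs, r^3s, r^5s, r^7s, r^9s}.
So G has 3 subgroups of order 10.

3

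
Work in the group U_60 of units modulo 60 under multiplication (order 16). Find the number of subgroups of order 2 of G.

7

|G| = 16 and 2 | 16, so subgroups of order 2 are possible by Lagrange.
The subgroups of order 2 are: {1, 11}; {1, 19}; {1, 29}; {1, 31}; … (7 in all).
So G has 7 subgroups of order 2.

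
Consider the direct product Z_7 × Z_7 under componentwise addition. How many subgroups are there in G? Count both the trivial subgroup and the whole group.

|G| = 49, so by Lagrange every subgroup order divides 49. Divisors: 1, 7, 49.
Subgroups by order — order 1: 1; order 7: 8; order 49: 1.
Total: 1 + 8 + 1 = 10.

10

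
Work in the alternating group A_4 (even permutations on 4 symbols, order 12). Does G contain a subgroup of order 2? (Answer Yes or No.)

Yes

2 | 12. A subgroup of order 2 is {e, (1 2)(3 4)}.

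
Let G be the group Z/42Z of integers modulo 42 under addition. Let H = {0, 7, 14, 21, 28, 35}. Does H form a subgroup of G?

|H| = 6 divides |G| = 42, consistent with Lagrange.
H contains the identity, every element's inverse is in H, and H is closed under +: it is a subgroup.
In fact H = ⟨35⟩.

Yes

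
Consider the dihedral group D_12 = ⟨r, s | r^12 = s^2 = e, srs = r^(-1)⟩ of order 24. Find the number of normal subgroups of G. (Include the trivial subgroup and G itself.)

G has 34 subgroups. Checking conjugation-invariance by order — order 1: 1/1 normal; order 2: 1/13 normal; order 3: 1/1 normal; order 4: 1/7 normal; order 6: 1/5 normal; order 8: 0/3 normal; order 12: 3/3 normal; order 24: 1/1 normal.
Total normal subgroups: 9.

9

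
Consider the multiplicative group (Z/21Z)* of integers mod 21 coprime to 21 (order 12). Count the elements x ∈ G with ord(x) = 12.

0

No element of G has order 12 (even though 12 | 12).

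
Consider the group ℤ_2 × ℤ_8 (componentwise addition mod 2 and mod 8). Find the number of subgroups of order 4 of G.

3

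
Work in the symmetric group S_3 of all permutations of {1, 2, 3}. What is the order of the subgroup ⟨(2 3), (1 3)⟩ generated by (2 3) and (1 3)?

6

|⟨(2 3)⟩| = 2 and |⟨(1 3)⟩| = 2, so |H| is a multiple of lcm(2, 2) = 2 and divides |G| = 6.
Closing {(2 3), (1 3)} under the group operation gives all of G, so |H| = 6.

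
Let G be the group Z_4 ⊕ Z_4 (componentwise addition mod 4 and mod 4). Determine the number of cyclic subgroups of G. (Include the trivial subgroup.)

Each element a generates a cyclic subgroup ⟨a⟩; distinct elements may generate the same one (a cyclic group of order d has φ(d) generators).
Cyclic subgroups by order — order 1: 1; order 2: 3; order 4: 6.
Total: 10.

10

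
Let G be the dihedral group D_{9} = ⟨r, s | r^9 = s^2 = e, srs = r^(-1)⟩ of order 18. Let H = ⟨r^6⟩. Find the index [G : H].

6

|⟨r^6⟩| = 3 and |G| = 18.
By Lagrange, [G : H] = |G|/|H| = 18/3 = 6.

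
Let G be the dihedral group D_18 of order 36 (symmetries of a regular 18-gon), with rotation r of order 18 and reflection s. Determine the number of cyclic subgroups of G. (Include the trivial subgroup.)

24

A cyclic subgroup of order d is generated by each of its φ(d) elements of order d, so the cyclic subgroups of order d number (#elements of order d)/φ(d).
Cyclic subgroups by order — order 1: 1; order 2: 19; order 3: 1; order 6: 1; order 9: 1; order 18: 1.
Total: 24.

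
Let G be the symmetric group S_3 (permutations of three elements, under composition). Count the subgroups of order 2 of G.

3

|G| = 6 and 2 | 6, so subgroups of order 2 are possible by Lagrange.
The subgroups of order 2 are: {e, (1 2)}; {e, (1 3)}; {e, (2 3)}.
So G has 3 subgroups of order 2.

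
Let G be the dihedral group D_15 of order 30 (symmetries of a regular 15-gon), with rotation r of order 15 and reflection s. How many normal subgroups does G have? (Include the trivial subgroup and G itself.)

G has 28 subgroups. Checking conjugation-invariance by order — order 1: 1/1 normal; order 2: 0/15 normal; order 3: 1/1 normal; order 5: 1/1 normal; order 6: 0/5 normal; order 10: 0/3 normal; order 15: 1/1 normal; order 30: 1/1 normal.
Total normal subgroups: 5.

5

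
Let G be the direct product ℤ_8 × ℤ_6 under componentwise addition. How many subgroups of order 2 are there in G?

3

|G| = 48 and 2 | 48, so subgroups of order 2 are possible by Lagrange.
The subgroups of order 2 are: {(0,0), (0,3)}; {(0,0), (4,0)}; {(0,0), (4,3)}.
So G has 3 subgroups of order 2.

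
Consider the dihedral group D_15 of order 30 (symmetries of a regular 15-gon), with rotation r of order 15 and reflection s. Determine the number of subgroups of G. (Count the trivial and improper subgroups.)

|G| = 30, so by Lagrange every subgroup order divides 30. Divisors: 1, 2, 3, 5, 6, 10, 15, 30.
Subgroups by order — order 1: 1; order 2: 15; order 3: 1; order 5: 1; order 6: 5; order 10: 3; order 15: 1; order 30: 1.
Total: 1 + 15 + 1 + 1 + 5 + 3 + 1 + 1 = 28.

28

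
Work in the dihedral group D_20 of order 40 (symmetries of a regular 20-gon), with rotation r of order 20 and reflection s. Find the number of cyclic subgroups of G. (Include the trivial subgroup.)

Group the elements of G by the cyclic subgroup they generate; each cyclic subgroup of order d accounts for φ(d) elements.
Cyclic subgroups by order — order 1: 1; order 2: 21; order 4: 1; order 5: 1; order 10: 1; order 20: 1.
Total: 26.

26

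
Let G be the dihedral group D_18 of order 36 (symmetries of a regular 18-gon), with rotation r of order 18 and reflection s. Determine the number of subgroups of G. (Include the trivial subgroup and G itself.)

45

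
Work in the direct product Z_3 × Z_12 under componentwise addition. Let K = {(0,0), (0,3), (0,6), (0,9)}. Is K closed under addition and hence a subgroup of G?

|K| = 4 divides |G| = 36, consistent with Lagrange.
K contains the identity, every element's inverse is in K, and K is closed under +: it is a subgroup.
In fact K = ⟨(0,3)⟩.

Yes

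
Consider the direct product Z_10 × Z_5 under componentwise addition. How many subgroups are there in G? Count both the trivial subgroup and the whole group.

|G| = 50, so by Lagrange every subgroup order divides 50. Divisors: 1, 2, 5, 10, 25, 50.
Subgroups by order — order 1: 1; order 2: 1; order 5: 6; order 10: 6; order 25: 1; order 50: 1.
Total: 1 + 1 + 6 + 6 + 1 + 1 = 16.

16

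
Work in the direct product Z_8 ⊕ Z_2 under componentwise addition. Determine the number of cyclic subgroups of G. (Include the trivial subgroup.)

8

Group the elements of G by the cyclic subgroup they generate; each cyclic subgroup of order d accounts for φ(d) elements.
Cyclic subgroups by order — order 1: 1; order 2: 3; order 4: 2; order 8: 2.
Total: 8.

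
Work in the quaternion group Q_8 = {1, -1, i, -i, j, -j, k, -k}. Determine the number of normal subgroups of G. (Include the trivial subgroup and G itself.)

6

G has 6 subgroups. Checking conjugation-invariance by order — order 1: 1/1 normal; order 2: 1/1 normal; order 4: 3/3 normal; order 8: 1/1 normal.
Total normal subgroups: 6.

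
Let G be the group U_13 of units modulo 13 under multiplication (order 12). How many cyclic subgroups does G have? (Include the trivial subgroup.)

6

Each element a generates a cyclic subgroup ⟨a⟩; distinct elements may generate the same one (a cyclic group of order d has φ(d) generators).
Cyclic subgroups by order — order 1: 1; order 2: 1; order 3: 1; order 4: 1; order 6: 1; order 12: 1.
Total: 6.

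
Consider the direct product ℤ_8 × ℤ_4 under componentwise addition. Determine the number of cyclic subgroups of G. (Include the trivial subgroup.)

14

Group the elements of G by the cyclic subgroup they generate; each cyclic subgroup of order d accounts for φ(d) elements.
Cyclic subgroups by order — order 1: 1; order 2: 3; order 4: 6; order 8: 4.
Total: 14.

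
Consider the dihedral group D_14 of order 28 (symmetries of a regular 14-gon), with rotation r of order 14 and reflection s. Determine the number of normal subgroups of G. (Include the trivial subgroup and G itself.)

7

G has 28 subgroups. Checking conjugation-invariance by order — order 1: 1/1 normal; order 2: 1/15 normal; order 4: 0/7 normal; order 7: 1/1 normal; order 14: 3/3 normal; order 28: 1/1 normal.
Total normal subgroups: 7.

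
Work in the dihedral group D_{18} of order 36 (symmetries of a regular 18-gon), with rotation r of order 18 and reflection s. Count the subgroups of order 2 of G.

|G| = 36 and 2 | 36, so subgroups of order 2 are possible by Lagrange.
The subgroups of order 2 are: {e, r^10s}; {e, r^11s}; {e, r^12s}; {e, r^13s}; … (19 in all).
So G has 19 subgroups of order 2.

19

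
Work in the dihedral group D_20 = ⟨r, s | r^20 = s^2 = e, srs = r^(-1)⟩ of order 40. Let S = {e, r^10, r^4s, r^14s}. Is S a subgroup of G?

|S| = 4 divides |G| = 40, consistent with Lagrange.
S contains the identity, every element's inverse is in S, and S is closed under ·: it is a subgroup.

Yes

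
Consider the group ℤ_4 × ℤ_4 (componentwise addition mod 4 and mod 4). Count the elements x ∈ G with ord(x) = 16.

0

An element (a,b) has order lcm(ord(a), ord(b)); count pairs with lcm equal to 16.
Enumerating gives 0 such elements.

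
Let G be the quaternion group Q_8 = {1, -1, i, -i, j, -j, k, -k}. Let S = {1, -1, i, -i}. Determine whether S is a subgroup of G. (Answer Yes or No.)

Yes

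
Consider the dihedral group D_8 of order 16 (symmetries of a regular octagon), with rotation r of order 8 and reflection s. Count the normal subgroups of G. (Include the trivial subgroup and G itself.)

7

G has 19 subgroups. Checking conjugation-invariance by order — order 1: 1/1 normal; order 2: 1/9 normal; order 4: 1/5 normal; order 8: 3/3 normal; order 16: 1/1 normal.
Total normal subgroups: 7.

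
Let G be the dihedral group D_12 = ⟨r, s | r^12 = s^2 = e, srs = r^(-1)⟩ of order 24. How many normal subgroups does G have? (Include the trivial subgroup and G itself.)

9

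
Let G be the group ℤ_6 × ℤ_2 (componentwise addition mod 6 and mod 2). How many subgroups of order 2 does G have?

3

|G| = 12 and 2 | 12, so subgroups of order 2 are possible by Lagrange.
The subgroups of order 2 are: {(0,0), (0,1)}; {(0,0), (3,0)}; {(0,0), (3,1)}.
So G has 3 subgroups of order 2.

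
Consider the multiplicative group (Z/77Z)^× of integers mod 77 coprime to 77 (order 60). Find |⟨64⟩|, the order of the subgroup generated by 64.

Compute successive powers of 64 mod 77: 64, 15, 36, 71, 1; 64^5 ≡ 1 (mod 77).
So |⟨64⟩| = 5.

5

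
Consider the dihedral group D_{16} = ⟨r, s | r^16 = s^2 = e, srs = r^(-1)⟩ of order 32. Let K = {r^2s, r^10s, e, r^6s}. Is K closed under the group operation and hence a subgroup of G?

No

Closure fails: r^2s · r^6s = r^12 ∉ K. So K is not a subgroup.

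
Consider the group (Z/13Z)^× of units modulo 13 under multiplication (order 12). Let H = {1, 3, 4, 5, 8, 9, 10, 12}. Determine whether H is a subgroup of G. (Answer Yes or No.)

|H| = 8 does not divide |G| = 12, so by Lagrange H is not a subgroup.

No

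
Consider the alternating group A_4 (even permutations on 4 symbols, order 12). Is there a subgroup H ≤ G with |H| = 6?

No

6 | 12, so Lagrange does not rule it out; but checking all subgroups of G, none has order 6.
(A_4 is the standard example that the converse of Lagrange fails.)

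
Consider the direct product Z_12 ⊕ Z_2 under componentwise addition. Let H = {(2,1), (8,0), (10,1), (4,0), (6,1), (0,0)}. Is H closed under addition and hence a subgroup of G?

Yes

|H| = 6 divides |G| = 24, consistent with Lagrange.
H contains the identity, every element's inverse is in H, and H is closed under +: it is a subgroup.
In fact H = ⟨(2,1)⟩.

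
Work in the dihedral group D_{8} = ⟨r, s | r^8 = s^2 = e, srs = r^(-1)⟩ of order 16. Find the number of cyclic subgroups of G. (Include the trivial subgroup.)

A cyclic subgroup of order d is generated by each of its φ(d) elements of order d, so the cyclic subgroups of order d number (#elements of order d)/φ(d).
Cyclic subgroups by order — order 1: 1; order 2: 9; order 4: 1; order 8: 1.
Total: 12.

12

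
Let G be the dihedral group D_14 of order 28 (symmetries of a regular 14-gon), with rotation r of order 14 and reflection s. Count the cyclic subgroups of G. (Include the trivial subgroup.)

18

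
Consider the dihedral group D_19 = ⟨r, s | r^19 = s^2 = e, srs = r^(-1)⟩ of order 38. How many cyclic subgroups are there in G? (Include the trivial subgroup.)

21

Group the elements of G by the cyclic subgroup they generate; each cyclic subgroup of order d accounts for φ(d) elements.
Cyclic subgroups by order — order 1: 1; order 2: 19; order 19: 1.
Total: 21.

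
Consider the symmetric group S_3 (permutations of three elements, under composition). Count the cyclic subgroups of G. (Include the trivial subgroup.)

5

A cyclic subgroup of order d is generated by each of its φ(d) elements of order d, so the cyclic subgroups of order d number (#elements of order d)/φ(d).
Cyclic subgroups by order — order 1: 1; order 2: 3; order 3: 1.
Total: 5.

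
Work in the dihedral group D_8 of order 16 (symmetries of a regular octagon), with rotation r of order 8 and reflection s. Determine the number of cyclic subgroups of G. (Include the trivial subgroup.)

12

A cyclic subgroup of order d is generated by each of its φ(d) elements of order d, so the cyclic subgroups of order d number (#elements of order d)/φ(d).
Cyclic subgroups by order — order 1: 1; order 2: 9; order 4: 1; order 8: 1.
Total: 12.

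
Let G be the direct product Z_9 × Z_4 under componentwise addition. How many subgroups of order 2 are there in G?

1

|G| = 36 and 2 | 36, so subgroups of order 2 are possible by Lagrange.
The subgroups of order 2 are: {(0,0), (0,2)}.
So G has 1 subgroup of order 2.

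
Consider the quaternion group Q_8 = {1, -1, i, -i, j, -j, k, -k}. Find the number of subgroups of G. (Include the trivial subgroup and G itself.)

|G| = 8, so by Lagrange every subgroup order divides 8. Divisors: 1, 2, 4, 8.
Subgroups by order — order 1: 1; order 2: 1; order 4: 3; order 8: 1.
Total: 1 + 1 + 3 + 1 = 6.

6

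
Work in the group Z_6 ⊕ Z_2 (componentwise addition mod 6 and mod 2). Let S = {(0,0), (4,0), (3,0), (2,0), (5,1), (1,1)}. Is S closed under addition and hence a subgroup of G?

No

Closure fails: (4,0) + (5,1) = (3,1) ∉ S. So S is not a subgroup.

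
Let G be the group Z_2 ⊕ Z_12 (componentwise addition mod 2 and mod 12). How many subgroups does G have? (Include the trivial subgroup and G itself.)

16

|G| = 24, so by Lagrange every subgroup order divides 24. Divisors: 1, 2, 3, 4, 6, 8, 12, 24.
Subgroups by order — order 1: 1; order 2: 3; order 3: 1; order 4: 3; order 6: 3; order 8: 1; order 12: 3; order 24: 1.
Total: 1 + 3 + 1 + 3 + 3 + 1 + 3 + 1 = 16.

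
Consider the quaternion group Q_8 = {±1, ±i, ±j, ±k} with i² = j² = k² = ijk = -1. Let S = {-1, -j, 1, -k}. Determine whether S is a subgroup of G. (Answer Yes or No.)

-k ∈ S but its inverse k ∉ S, so S is not a subgroup.

No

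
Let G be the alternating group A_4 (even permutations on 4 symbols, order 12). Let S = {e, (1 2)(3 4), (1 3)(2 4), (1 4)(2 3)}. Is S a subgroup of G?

Yes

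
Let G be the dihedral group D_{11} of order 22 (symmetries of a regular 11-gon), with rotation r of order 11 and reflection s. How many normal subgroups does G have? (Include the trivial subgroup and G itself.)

3

G has 14 subgroups. Checking conjugation-invariance by order — order 1: 1/1 normal; order 2: 0/11 normal; order 11: 1/1 normal; order 22: 1/1 normal.
Total normal subgroups: 3.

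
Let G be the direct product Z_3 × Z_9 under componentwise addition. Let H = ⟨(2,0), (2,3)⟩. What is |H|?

|⟨(2,0)⟩| = 3 and |⟨(2,3)⟩| = 3, so |H| is a multiple of lcm(3, 3) = 3 and divides |G| = 27.
Closing under the operation: H = {(0,0), (0,3), (0,6), (1,0), (1,3), (1,6), (2,0), (2,3), (2,6)}, so |H| = 9.

9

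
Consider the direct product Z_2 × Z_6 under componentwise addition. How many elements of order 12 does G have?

0

An element (a,b) has order lcm(ord(a), ord(b)); count pairs with lcm equal to 12.
Enumerating gives 0 such elements.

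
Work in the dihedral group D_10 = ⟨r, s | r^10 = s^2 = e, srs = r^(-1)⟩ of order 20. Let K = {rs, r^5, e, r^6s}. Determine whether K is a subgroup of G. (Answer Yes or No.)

|K| = 4 divides |G| = 20, consistent with Lagrange.
K contains the identity, every element's inverse is in K, and K is closed under ·: it is a subgroup.

Yes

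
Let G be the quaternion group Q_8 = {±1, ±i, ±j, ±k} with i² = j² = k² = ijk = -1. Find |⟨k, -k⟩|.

4

|⟨k⟩| = 4 and |⟨-k⟩| = 4, so |H| is a multiple of lcm(4, 4) = 4 and divides |G| = 8.
Closing under the operation: H = {1, -1, k, -k}, so |H| = 4.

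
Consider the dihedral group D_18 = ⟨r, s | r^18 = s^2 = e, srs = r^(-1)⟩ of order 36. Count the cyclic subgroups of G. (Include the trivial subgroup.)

A cyclic subgroup of order d is generated by each of its φ(d) elements of order d, so the cyclic subgroups of order d number (#elements of order d)/φ(d).
Cyclic subgroups by order — order 1: 1; order 2: 19; order 3: 1; order 6: 1; order 9: 1; order 18: 1.
Total: 24.

24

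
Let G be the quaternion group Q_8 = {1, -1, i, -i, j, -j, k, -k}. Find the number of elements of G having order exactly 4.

The elements of order 4 are: i, -i, j, -j, k, -k.
That's 6.

6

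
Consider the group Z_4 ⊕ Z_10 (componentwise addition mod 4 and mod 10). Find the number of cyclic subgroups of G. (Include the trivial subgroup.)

12

A cyclic subgroup of order d is generated by each of its φ(d) elements of order d, so the cyclic subgroups of order d number (#elements of order d)/φ(d).
Cyclic subgroups by order — order 1: 1; order 2: 3; order 4: 2; order 5: 1; order 10: 3; order 20: 2.
Total: 12.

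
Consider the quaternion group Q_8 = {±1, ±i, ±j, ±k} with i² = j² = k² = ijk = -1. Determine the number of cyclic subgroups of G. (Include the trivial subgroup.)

5

Group the elements of G by the cyclic subgroup they generate; each cyclic subgroup of order d accounts for φ(d) elements.
Cyclic subgroups by order — order 1: 1; order 2: 1; order 4: 3.
Total: 5.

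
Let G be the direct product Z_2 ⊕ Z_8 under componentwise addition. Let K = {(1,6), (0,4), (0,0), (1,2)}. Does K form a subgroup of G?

|K| = 4 divides |G| = 16, consistent with Lagrange.
K contains the identity, every element's inverse is in K, and K is closed under +: it is a subgroup.
In fact K = ⟨(1,6)⟩.

Yes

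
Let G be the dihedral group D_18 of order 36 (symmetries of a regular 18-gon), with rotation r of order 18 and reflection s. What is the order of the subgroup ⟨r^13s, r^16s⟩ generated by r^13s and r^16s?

|⟨r^13s⟩| = 2 and |⟨r^16s⟩| = 2, so |H| is a multiple of lcm(2, 2) = 2 and divides |G| = 36.
Closing under the operation: H = {e, r^3, r^6, r^9, r^12, r^15, rs, r^4s, r^7s, r^10s, r^13s, r^16s}, so |H| = 12.

12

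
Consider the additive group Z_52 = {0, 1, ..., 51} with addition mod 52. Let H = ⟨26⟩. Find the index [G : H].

|⟨26⟩| = 2 and |G| = 52.
By Lagrange, [G : H] = |G|/|H| = 52/2 = 26.

26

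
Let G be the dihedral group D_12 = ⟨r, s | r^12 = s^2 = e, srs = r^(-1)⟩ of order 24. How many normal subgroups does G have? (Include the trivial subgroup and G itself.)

G has 34 subgroups. Checking conjugation-invariance by order — order 1: 1/1 normal; order 2: 1/13 normal; order 3: 1/1 normal; order 4: 1/7 normal; order 6: 1/5 normal; order 8: 0/3 normal; order 12: 3/3 normal; order 24: 1/1 normal.
Total normal subgroups: 9.

9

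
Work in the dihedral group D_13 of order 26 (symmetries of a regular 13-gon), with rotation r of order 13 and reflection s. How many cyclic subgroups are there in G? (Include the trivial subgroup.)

Group the elements of G by the cyclic subgroup they generate; each cyclic subgroup of order d accounts for φ(d) elements.
Cyclic subgroups by order — order 1: 1; order 2: 13; order 13: 1.
Total: 15.

15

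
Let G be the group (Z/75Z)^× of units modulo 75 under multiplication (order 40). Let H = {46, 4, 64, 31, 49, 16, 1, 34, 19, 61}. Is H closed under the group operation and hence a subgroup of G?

Yes

|H| = 10 divides |G| = 40, consistent with Lagrange.
H contains the identity, every element's inverse is in H, and H is closed under ·: it is a subgroup.
In fact H = ⟨64⟩.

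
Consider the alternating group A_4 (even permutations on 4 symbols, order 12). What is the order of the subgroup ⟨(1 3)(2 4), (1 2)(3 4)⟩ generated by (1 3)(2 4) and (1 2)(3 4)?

4

|⟨(1 3)(2 4)⟩| = 2 and |⟨(1 2)(3 4)⟩| = 2, so |H| is a multiple of lcm(2, 2) = 2 and divides |G| = 12.
Closing under the operation: H = {e, (1 2)(3 4), (1 3)(2 4), (1 4)(2 3)}, so |H| = 4.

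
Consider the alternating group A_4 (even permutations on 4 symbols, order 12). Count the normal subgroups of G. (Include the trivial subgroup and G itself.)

3

G has 10 subgroups. Checking conjugation-invariance by order — order 1: 1/1 normal; order 2: 0/3 normal; order 3: 0/4 normal; order 4: 1/1 normal; order 12: 1/1 normal.
Total normal subgroups: 3.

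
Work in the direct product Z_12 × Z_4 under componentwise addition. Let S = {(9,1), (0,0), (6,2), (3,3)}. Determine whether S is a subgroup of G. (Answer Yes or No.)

Yes

|S| = 4 divides |G| = 48, consistent with Lagrange.
S contains the identity, every element's inverse is in S, and S is closed under +: it is a subgroup.
In fact S = ⟨(9,1)⟩.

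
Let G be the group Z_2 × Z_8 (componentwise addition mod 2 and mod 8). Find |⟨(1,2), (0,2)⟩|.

|⟨(1,2)⟩| = 4 and |⟨(0,2)⟩| = 4, so |H| is a multiple of lcm(4, 4) = 4 and divides |G| = 16.
Closing under the operation: H = {(0,0), (0,2), (0,4), (0,6), (1,0), (1,2), (1,4), (1,6)}, so |H| = 8.

8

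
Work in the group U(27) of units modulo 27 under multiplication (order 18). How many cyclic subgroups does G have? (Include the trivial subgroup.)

6

Group the elements of G by the cyclic subgroup they generate; each cyclic subgroup of order d accounts for φ(d) elements.
Cyclic subgroups by order — order 1: 1; order 2: 1; order 3: 1; order 6: 1; order 9: 1; order 18: 1.
Total: 6.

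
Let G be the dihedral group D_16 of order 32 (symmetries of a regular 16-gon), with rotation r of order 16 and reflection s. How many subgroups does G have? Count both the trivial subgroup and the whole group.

|G| = 32, so by Lagrange every subgroup order divides 32. Divisors: 1, 2, 4, 8, 16, 32.
Subgroups by order — order 1: 1; order 2: 17; order 4: 9; order 8: 5; order 16: 3; order 32: 1.
Total: 1 + 17 + 9 + 5 + 3 + 1 = 36.

36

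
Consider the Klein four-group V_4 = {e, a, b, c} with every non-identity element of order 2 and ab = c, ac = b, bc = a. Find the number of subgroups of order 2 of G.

|G| = 4 and 2 | 4, so subgroups of order 2 are possible by Lagrange.
The subgroups of order 2 are: {e, a}; {e, b}; {e, c}.
So G has 3 subgroups of order 2.

3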